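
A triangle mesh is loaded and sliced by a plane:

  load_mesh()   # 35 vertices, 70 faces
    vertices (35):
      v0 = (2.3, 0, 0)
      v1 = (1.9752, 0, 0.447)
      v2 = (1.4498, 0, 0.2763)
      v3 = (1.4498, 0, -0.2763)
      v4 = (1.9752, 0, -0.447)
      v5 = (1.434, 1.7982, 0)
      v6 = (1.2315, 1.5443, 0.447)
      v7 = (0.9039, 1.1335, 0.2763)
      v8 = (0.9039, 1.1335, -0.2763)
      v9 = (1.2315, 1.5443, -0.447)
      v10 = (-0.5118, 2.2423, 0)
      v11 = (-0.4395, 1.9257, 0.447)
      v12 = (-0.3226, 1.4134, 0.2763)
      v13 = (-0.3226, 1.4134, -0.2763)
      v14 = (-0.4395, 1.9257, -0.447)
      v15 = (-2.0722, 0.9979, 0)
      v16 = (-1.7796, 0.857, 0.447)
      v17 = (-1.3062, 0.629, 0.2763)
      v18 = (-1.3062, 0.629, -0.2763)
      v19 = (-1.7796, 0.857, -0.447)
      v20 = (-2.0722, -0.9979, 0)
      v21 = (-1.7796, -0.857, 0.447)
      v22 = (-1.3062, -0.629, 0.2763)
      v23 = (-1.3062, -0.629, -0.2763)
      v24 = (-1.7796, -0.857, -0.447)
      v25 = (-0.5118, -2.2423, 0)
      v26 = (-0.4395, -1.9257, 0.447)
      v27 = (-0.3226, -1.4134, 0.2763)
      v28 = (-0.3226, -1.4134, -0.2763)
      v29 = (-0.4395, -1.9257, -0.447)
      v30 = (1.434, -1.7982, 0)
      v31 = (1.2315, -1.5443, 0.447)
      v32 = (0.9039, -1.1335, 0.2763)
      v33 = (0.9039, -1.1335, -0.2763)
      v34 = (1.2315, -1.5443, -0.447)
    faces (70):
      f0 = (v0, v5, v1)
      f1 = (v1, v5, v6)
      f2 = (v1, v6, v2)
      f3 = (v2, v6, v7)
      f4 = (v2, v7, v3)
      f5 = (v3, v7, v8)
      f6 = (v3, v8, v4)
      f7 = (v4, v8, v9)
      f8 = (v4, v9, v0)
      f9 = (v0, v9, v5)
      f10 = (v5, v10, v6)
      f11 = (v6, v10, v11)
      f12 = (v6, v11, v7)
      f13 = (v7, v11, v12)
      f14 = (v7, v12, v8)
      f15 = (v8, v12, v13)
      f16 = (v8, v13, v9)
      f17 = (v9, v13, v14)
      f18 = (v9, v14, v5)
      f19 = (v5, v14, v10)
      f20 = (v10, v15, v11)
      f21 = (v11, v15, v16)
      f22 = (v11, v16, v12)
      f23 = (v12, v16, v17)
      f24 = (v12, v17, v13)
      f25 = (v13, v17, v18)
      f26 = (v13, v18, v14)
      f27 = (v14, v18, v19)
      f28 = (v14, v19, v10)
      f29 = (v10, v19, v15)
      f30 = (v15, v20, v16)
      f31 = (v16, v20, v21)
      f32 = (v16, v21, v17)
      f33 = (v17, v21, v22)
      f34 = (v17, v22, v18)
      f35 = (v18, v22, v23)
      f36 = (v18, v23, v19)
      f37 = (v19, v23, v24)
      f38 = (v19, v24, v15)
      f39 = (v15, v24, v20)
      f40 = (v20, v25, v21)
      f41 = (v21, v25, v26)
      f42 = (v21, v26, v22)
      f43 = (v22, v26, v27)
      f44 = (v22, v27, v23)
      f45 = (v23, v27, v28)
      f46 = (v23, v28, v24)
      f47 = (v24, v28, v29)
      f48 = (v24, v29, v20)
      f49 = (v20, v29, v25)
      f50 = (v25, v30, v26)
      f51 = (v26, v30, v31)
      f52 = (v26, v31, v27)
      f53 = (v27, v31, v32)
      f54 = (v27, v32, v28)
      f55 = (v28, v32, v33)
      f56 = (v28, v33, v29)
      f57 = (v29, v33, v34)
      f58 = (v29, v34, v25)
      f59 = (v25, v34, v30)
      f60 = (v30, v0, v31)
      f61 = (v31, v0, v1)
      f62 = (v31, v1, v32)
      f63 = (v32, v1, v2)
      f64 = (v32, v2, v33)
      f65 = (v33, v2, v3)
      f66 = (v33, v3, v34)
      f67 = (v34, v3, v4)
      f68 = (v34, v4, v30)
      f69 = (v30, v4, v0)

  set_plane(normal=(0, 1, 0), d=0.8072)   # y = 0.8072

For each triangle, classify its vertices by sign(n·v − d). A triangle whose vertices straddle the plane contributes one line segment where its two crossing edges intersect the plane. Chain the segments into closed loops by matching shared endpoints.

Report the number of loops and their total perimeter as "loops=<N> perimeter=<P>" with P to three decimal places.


Straddling triangles (22 of 70):
  (v0,v5,v1) [-+-] → (1.91126, 0.8072, 0)–(1.73226, 0.8072, 0.246345)  len=0.3045
  (v1,v5,v6) [-++] → (1.73226, 0.8072, 0.246345)–(1.58647, 0.8072, 0.447)  len=0.2480
  (v1,v6,v2) [-+-] → (1.58647, 0.8072, 0.447)–(1.3357, 0.8072, 0.365524)  len=0.2637
  (v2,v6,v7) [-++] → (1.3357, 0.8072, 0.365524)–(1.06105, 0.8072, 0.2763)  len=0.2888
  (v2,v7,v3) [-+-] → (1.06105, 0.8072, 0.2763)–(1.06105, 0.8072, 0.117223)  len=0.1591
  (v3,v7,v8) [-++] → (1.06105, 0.8072, 0.117223)–(1.06105, 0.8072, -0.2763)  len=0.3935
  (v3,v8,v4) [-+-] → (1.06105, 0.8072, -0.2763)–(1.21229, 0.8072, -0.325439)  len=0.1590
  (v4,v8,v9) [-++] → (1.21229, 0.8072, -0.325439)–(1.58647, 0.8072, -0.447)  len=0.3934
  (v4,v9,v0) [-+-] → (1.58647, 0.8072, -0.447)–(1.7415, 0.8072, -0.233645)  len=0.2637
  (v0,v9,v5) [-++] → (1.7415, 0.8072, -0.233645)–(1.91126, 0.8072, 0)  len=0.2888
  (v12,v16,v17) [++-] → (-1.6762, 0.8072, 0.409716)–(-1.08275, 0.8072, 0.2763)  len=0.6083
  (v12,v17,v13) [+-+] → (-1.08275, 0.8072, 0.2763)–(-1.08275, 0.8072, 0.15076)  len=0.1255
  (v13,v17,v18) [+--] → (-1.08275, 0.8072, 0.15076)–(-1.08275, 0.8072, -0.2763)  len=0.4271
  (v13,v18,v14) [+-+] → (-1.08275, 0.8072, -0.2763)–(-1.18709, 0.8072, -0.299759)  len=0.1070
  (v14,v18,v19) [+-+] → (-1.18709, 0.8072, -0.299759)–(-1.6762, 0.8072, -0.409716)  len=0.5013
  (v15,v20,v16) [+-+] → (-2.0722, 0.8072, 0)–(-1.78746, 0.8072, 0.434999)  len=0.5199
  (v16,v20,v21) [+--] → (-1.78746, 0.8072, 0.434999)–(-1.7796, 0.8072, 0.447)  len=0.0143
  (v16,v21,v17) [+--] → (-1.7796, 0.8072, 0.447)–(-1.6762, 0.8072, 0.409716)  len=0.1099
  (v18,v23,v19) [--+] → (-1.76374, 0.8072, -0.441279)–(-1.6762, 0.8072, -0.409716)  len=0.0931
  (v19,v23,v24) [+--] → (-1.76374, 0.8072, -0.441279)–(-1.7796, 0.8072, -0.447)  len=0.0169
  (v19,v24,v15) [+-+] → (-1.7796, 0.8072, -0.447)–(-2.04212, 0.8072, -0.0459555)  len=0.4793
  (v15,v24,v20) [+--] → (-2.04212, 0.8072, -0.0459555)–(-2.0722, 0.8072, 0)  len=0.0549

Chained into 2 loop(s):
  loop 1: 10 segments, perimeter = 2.7626
  loop 2: 12 segments, perimeter = 3.0575
Total perimeter = 5.820

loops=2 perimeter=5.820


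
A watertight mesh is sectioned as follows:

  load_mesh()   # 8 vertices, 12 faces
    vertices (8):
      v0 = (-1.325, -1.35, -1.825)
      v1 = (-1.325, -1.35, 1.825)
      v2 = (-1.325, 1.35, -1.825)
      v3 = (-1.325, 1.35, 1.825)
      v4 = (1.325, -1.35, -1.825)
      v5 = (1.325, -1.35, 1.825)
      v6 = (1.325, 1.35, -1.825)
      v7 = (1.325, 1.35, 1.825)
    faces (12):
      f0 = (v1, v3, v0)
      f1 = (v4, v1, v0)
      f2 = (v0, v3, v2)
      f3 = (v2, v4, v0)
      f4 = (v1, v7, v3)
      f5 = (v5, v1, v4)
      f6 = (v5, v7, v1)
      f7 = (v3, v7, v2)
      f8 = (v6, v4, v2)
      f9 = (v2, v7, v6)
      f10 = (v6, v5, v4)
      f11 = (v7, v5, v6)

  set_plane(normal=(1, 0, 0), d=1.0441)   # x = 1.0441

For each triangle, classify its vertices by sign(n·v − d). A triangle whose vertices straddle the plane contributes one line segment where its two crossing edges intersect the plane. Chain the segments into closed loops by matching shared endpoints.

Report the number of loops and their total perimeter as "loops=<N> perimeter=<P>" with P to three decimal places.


Straddling triangles (8 of 12):
  (v4,v1,v0) [+--] → (1.0441, -1.35, -1.4381)–(1.0441, -1.35, -1.825)  len=0.3869
  (v2,v4,v0) [-+-] → (1.0441, -1.0638, -1.825)–(1.0441, -1.35, -1.825)  len=0.2862
  (v1,v7,v3) [-+-] → (1.0441, 1.0638, 1.825)–(1.0441, 1.35, 1.825)  len=0.2862
  (v5,v1,v4) [+-+] → (1.0441, -1.35, 1.825)–(1.0441, -1.35, -1.4381)  len=3.2631
  (v5,v7,v1) [++-] → (1.0441, 1.0638, 1.825)–(1.0441, -1.35, 1.825)  len=2.4138
  (v3,v7,v2) [-+-] → (1.0441, 1.35, 1.825)–(1.0441, 1.35, 1.4381)  len=0.3869
  (v6,v4,v2) [++-] → (1.0441, -1.0638, -1.825)–(1.0441, 1.35, -1.825)  len=2.4138
  (v2,v7,v6) [-++] → (1.0441, 1.35, 1.4381)–(1.0441, 1.35, -1.825)  len=3.2631

Chained into 1 loop(s):
  loop 1: 8 segments, perimeter = 12.7000
Total perimeter = 12.700

loops=1 perimeter=12.700


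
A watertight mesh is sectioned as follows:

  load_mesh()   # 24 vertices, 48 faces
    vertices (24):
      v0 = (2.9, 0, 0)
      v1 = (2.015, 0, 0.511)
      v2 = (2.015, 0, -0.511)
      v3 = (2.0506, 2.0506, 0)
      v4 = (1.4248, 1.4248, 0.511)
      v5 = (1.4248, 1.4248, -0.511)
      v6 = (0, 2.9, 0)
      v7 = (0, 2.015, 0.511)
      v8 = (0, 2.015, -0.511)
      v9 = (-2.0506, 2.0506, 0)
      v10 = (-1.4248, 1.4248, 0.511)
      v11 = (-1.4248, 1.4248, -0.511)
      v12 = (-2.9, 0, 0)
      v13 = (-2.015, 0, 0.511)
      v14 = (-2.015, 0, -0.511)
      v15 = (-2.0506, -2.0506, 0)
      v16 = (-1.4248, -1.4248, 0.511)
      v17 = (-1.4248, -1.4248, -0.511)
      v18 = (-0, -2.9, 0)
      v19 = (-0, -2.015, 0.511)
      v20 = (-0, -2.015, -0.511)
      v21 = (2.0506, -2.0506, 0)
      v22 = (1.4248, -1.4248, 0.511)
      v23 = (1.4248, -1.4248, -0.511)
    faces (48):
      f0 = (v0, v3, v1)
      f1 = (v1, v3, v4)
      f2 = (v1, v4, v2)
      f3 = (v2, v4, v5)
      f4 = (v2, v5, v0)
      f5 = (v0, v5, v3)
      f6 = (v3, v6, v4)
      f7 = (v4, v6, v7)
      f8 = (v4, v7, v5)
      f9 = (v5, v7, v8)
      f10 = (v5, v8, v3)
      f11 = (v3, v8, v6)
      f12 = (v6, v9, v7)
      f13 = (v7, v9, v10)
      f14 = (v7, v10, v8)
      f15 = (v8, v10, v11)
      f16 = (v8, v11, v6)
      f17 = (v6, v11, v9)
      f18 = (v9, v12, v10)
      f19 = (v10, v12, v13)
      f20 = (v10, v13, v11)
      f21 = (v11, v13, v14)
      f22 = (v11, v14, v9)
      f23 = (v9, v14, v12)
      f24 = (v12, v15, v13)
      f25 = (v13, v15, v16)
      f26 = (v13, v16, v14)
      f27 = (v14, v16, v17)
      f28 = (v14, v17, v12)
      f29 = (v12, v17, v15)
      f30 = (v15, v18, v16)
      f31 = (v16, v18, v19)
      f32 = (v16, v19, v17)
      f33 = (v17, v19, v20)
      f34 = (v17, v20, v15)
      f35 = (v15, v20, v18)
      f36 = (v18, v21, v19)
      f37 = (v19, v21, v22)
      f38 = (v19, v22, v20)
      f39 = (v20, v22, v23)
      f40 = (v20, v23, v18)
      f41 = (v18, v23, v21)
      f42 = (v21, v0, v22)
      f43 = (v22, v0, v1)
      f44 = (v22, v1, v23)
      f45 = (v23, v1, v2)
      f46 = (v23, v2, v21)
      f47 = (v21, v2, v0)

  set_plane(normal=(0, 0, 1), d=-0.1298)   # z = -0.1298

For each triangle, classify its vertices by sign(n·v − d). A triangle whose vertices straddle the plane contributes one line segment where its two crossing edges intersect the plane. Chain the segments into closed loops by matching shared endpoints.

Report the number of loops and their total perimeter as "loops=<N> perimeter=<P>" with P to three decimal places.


loops=2 perimeter=28.718

Straddling triangles (32 of 48):
  (v1,v4,v2) [++-] → (1.79486, 0.531442, -0.1298)–(2.015, 0, -0.1298)  len=0.5752
  (v2,v4,v5) [-+-] → (1.79486, 0.531442, -0.1298)–(1.4248, 1.4248, -0.1298)  len=0.9670
  (v2,v5,v0) [--+] → (2.52528, 0.361916, -0.1298)–(2.6752, 0, -0.1298)  len=0.3917
  (v0,v5,v3) [+-+] → (2.52528, 0.361916, -0.1298)–(1.89164, 1.89164, -0.1298)  len=1.6558
  (v4,v7,v5) [++-] → (0.893358, 1.64494, -0.1298)–(1.4248, 1.4248, -0.1298)  len=0.5752
  (v5,v7,v8) [-+-] → (0.893358, 1.64494, -0.1298)–(0, 2.015, -0.1298)  len=0.9670
  (v5,v8,v3) [--+] → (1.52972, 2.04156, -0.1298)–(1.89164, 1.89164, -0.1298)  len=0.3917
  (v3,v8,v6) [+-+] → (1.52972, 2.04156, -0.1298)–(0, 2.6752, -0.1298)  len=1.6558
  (v7,v10,v8) [++-] → (-0.531442, 1.79486, -0.1298)–(0, 2.015, -0.1298)  len=0.5752
  (v8,v10,v11) [-+-] → (-0.531442, 1.79486, -0.1298)–(-1.4248, 1.4248, -0.1298)  len=0.9670
  (v8,v11,v6) [--+] → (-0.361916, 2.52528, -0.1298)–(0, 2.6752, -0.1298)  len=0.3917
  (v6,v11,v9) [+-+] → (-0.361916, 2.52528, -0.1298)–(-1.89164, 1.89164, -0.1298)  len=1.6558
  (v10,v13,v11) [++-] → (-1.64494, 0.893358, -0.1298)–(-1.4248, 1.4248, -0.1298)  len=0.5752
  (v11,v13,v14) [-+-] → (-1.64494, 0.893358, -0.1298)–(-2.015, 0, -0.1298)  len=0.9670
  (v11,v14,v9) [--+] → (-2.04156, 1.52972, -0.1298)–(-1.89164, 1.89164, -0.1298)  len=0.3917
  (v9,v14,v12) [+-+] → (-2.04156, 1.52972, -0.1298)–(-2.6752, 0, -0.1298)  len=1.6558
  (v13,v16,v14) [++-] → (-1.79486, -0.531442, -0.1298)–(-2.015, 0, -0.1298)  len=0.5752
  (v14,v16,v17) [-+-] → (-1.79486, -0.531442, -0.1298)–(-1.4248, -1.4248, -0.1298)  len=0.9670
  (v14,v17,v12) [--+] → (-2.52528, -0.361916, -0.1298)–(-2.6752, 0, -0.1298)  len=0.3917
  (v12,v17,v15) [+-+] → (-2.52528, -0.361916, -0.1298)–(-1.89164, -1.89164, -0.1298)  len=1.6558
  (v16,v19,v17) [++-] → (-0.893358, -1.64494, -0.1298)–(-1.4248, -1.4248, -0.1298)  len=0.5752
  (v17,v19,v20) [-+-] → (-0.893358, -1.64494, -0.1298)–(0, -2.015, -0.1298)  len=0.9670
  (v17,v20,v15) [--+] → (-1.52972, -2.04156, -0.1298)–(-1.89164, -1.89164, -0.1298)  len=0.3917
  (v15,v20,v18) [+-+] → (-1.52972, -2.04156, -0.1298)–(0, -2.6752, -0.1298)  len=1.6558
  (v19,v22,v20) [++-] → (0.531442, -1.79486, -0.1298)–(0, -2.015, -0.1298)  len=0.5752
  (v20,v22,v23) [-+-] → (0.531442, -1.79486, -0.1298)–(1.4248, -1.4248, -0.1298)  len=0.9670
  (v20,v23,v18) [--+] → (0.361916, -2.52528, -0.1298)–(0, -2.6752, -0.1298)  len=0.3917
  (v18,v23,v21) [+-+] → (0.361916, -2.52528, -0.1298)–(1.89164, -1.89164, -0.1298)  len=1.6558
  (v22,v1,v23) [++-] → (1.64494, -0.893358, -0.1298)–(1.4248, -1.4248, -0.1298)  len=0.5752
  (v23,v1,v2) [-+-] → (1.64494, -0.893358, -0.1298)–(2.015, 0, -0.1298)  len=0.9670
  (v23,v2,v21) [--+] → (2.04156, -1.52972, -0.1298)–(1.89164, -1.89164, -0.1298)  len=0.3917
  (v21,v2,v0) [+-+] → (2.04156, -1.52972, -0.1298)–(2.6752, 0, -0.1298)  len=1.6558

Chained into 2 loop(s):
  loop 1: 16 segments, perimeter = 12.3376
  loop 2: 16 segments, perimeter = 16.3800
Total perimeter = 28.718


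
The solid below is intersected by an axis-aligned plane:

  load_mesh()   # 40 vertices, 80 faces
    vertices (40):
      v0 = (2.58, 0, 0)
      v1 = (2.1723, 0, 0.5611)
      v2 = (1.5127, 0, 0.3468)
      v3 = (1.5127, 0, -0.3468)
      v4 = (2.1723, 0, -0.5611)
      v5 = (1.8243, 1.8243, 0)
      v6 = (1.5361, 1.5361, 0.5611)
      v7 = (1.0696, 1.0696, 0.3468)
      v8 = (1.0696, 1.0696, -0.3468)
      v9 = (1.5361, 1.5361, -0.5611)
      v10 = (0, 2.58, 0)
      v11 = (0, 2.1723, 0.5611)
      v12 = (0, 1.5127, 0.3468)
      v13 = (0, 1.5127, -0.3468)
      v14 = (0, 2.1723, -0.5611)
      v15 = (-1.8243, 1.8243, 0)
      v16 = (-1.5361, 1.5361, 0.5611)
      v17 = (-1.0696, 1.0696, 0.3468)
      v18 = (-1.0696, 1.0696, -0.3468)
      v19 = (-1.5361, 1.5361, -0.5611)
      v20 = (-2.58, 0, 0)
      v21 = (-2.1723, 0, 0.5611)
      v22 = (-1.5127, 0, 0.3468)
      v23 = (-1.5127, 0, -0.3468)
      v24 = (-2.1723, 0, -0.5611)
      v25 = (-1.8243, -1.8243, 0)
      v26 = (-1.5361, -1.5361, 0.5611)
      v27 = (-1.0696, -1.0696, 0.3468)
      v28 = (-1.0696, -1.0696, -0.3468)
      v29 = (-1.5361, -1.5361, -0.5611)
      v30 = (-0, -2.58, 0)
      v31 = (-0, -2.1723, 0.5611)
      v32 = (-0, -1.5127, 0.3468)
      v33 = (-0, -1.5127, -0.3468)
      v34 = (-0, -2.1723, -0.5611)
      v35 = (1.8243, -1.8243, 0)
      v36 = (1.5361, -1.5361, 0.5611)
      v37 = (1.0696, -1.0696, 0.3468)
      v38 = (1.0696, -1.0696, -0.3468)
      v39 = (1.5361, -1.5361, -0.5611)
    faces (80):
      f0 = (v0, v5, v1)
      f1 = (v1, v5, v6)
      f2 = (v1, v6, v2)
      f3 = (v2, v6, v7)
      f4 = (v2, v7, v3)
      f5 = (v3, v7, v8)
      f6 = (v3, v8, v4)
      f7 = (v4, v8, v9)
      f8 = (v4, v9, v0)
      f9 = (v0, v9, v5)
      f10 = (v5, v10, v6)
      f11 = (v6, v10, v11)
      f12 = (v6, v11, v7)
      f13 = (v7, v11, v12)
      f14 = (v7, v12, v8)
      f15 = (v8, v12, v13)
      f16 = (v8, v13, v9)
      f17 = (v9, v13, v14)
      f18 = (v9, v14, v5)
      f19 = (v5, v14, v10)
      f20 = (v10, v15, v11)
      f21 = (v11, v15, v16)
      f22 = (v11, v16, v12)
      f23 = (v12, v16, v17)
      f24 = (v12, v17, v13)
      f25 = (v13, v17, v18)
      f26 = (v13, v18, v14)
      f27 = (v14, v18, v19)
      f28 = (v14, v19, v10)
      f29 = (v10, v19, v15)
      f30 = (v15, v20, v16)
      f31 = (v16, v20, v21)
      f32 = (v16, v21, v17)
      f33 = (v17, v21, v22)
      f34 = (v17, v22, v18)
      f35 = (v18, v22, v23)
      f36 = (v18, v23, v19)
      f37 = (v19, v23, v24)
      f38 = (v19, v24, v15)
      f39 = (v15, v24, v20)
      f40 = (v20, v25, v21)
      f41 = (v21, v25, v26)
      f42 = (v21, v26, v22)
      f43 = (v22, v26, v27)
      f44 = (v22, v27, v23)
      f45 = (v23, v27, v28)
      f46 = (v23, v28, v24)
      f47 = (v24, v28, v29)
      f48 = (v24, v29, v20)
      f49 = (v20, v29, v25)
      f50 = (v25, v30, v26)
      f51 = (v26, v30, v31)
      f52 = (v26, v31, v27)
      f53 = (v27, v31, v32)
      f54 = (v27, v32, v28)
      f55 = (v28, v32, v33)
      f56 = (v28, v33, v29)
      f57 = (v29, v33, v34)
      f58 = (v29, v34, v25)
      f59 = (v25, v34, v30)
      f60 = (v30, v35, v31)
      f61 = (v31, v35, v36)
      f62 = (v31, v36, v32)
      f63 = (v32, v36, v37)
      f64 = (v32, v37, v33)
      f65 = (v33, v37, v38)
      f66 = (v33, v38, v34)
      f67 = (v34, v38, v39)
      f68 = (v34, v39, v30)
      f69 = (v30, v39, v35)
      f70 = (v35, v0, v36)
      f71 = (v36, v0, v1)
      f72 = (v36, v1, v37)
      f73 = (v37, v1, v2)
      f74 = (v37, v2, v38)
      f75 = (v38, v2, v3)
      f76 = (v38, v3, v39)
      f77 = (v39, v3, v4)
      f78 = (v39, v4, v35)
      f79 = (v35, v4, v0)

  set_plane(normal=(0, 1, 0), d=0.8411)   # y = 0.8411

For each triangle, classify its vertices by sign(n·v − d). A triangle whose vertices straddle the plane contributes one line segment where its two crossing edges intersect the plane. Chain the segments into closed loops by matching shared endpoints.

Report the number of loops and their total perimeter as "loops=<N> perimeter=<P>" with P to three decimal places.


Straddling triangles (20 of 80):
  (v0,v5,v1) [-+-] → (2.23158, 0.8411, 0)–(2.01185, 0.8411, 0.302403)  len=0.3738
  (v1,v5,v6) [-++] → (2.01185, 0.8411, 0.302403)–(1.82395, 0.8411, 0.5611)  len=0.3197
  (v1,v6,v2) [-+-] → (1.82395, 0.8411, 0.5611)–(1.52551, 0.8411, 0.464141)  len=0.3138
  (v2,v6,v7) [-++] → (1.52551, 0.8411, 0.464141)–(1.16426, 0.8411, 0.3468)  len=0.3798
  (v2,v7,v3) [-+-] → (1.16426, 0.8411, 0.3468)–(1.16426, 0.8411, 0.198625)  len=0.1482
  (v3,v7,v8) [-++] → (1.16426, 0.8411, 0.198625)–(1.16426, 0.8411, -0.3468)  len=0.5454
  (v3,v8,v4) [-+-] → (1.16426, 0.8411, -0.3468)–(1.30517, 0.8411, -0.392581)  len=0.1482
  (v4,v8,v9) [-++] → (1.30517, 0.8411, -0.392581)–(1.82395, 0.8411, -0.5611)  len=0.5455
  (v4,v9,v0) [-+-] → (1.82395, 0.8411, -0.5611)–(2.00841, 0.8411, -0.307233)  len=0.3138
  (v0,v9,v5) [-++] → (2.00841, 0.8411, -0.307233)–(2.23158, 0.8411, 0)  len=0.3797
  (v15,v20,v16) [+-+] → (-2.23158, 0.8411, 0)–(-2.00841, 0.8411, 0.307233)  len=0.3797
  (v16,v20,v21) [+--] → (-2.00841, 0.8411, 0.307233)–(-1.82395, 0.8411, 0.5611)  len=0.3138
  (v16,v21,v17) [+-+] → (-1.82395, 0.8411, 0.5611)–(-1.30517, 0.8411, 0.392581)  len=0.5455
  (v17,v21,v22) [+--] → (-1.30517, 0.8411, 0.392581)–(-1.16426, 0.8411, 0.3468)  len=0.1482
  (v17,v22,v18) [+-+] → (-1.16426, 0.8411, 0.3468)–(-1.16426, 0.8411, -0.198625)  len=0.5454
  (v18,v22,v23) [+--] → (-1.16426, 0.8411, -0.198625)–(-1.16426, 0.8411, -0.3468)  len=0.1482
  (v18,v23,v19) [+-+] → (-1.16426, 0.8411, -0.3468)–(-1.52551, 0.8411, -0.464141)  len=0.3798
  (v19,v23,v24) [+--] → (-1.52551, 0.8411, -0.464141)–(-1.82395, 0.8411, -0.5611)  len=0.3138
  (v19,v24,v15) [+-+] → (-1.82395, 0.8411, -0.5611)–(-2.01185, 0.8411, -0.302403)  len=0.3197
  (v15,v24,v20) [+--] → (-2.01185, 0.8411, -0.302403)–(-2.23158, 0.8411, 0)  len=0.3738

Chained into 2 loop(s):
  loop 1: 10 segments, perimeter = 3.4679
  loop 2: 10 segments, perimeter = 3.4679
Total perimeter = 6.936

loops=2 perimeter=6.936


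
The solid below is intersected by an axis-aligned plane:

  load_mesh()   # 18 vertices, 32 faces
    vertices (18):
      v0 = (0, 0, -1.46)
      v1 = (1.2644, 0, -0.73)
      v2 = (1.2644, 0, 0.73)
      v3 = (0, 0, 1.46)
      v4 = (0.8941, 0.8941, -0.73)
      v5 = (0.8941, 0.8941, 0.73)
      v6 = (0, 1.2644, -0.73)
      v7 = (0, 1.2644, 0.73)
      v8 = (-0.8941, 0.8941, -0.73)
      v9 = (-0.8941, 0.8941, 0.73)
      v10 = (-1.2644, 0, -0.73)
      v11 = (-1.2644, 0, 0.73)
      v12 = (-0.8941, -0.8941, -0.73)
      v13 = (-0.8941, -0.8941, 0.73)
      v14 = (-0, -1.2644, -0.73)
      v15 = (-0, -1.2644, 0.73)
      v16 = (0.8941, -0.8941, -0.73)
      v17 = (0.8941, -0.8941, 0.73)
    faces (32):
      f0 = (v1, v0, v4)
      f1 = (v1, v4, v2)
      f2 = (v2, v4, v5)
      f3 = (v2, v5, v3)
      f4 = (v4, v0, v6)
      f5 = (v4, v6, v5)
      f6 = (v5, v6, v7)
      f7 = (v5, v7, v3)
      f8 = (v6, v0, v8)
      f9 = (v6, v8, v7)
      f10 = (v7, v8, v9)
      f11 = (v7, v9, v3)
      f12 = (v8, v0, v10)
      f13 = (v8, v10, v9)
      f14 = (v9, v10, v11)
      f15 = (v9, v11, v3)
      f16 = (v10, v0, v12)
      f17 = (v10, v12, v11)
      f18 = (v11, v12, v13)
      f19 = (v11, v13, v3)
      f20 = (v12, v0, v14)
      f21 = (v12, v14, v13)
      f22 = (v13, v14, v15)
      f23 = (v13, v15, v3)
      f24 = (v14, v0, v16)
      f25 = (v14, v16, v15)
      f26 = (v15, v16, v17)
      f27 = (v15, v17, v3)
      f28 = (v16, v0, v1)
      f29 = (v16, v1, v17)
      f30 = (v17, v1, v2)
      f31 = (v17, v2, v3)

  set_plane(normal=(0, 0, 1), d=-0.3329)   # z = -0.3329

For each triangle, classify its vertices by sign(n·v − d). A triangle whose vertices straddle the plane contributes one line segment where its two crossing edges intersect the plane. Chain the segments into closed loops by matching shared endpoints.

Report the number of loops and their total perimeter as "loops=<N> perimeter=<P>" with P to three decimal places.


Straddling triangles (16 of 32):
  (v1,v4,v2) [--+] → (0.994817, 0.650917, -0.3329)–(1.2644, 0, -0.3329)  len=0.7045
  (v2,v4,v5) [+-+] → (0.994817, 0.650917, -0.3329)–(0.8941, 0.8941, -0.3329)  len=0.2632
  (v4,v6,v5) [--+] → (0.243183, 1.16368, -0.3329)–(0.8941, 0.8941, -0.3329)  len=0.7045
  (v5,v6,v7) [+-+] → (0.243183, 1.16368, -0.3329)–(0, 1.2644, -0.3329)  len=0.2632
  (v6,v8,v7) [--+] → (-0.650917, 0.994817, -0.3329)–(0, 1.2644, -0.3329)  len=0.7045
  (v7,v8,v9) [+-+] → (-0.650917, 0.994817, -0.3329)–(-0.8941, 0.8941, -0.3329)  len=0.2632
  (v8,v10,v9) [--+] → (-1.16368, 0.243183, -0.3329)–(-0.8941, 0.8941, -0.3329)  len=0.7045
  (v9,v10,v11) [+-+] → (-1.16368, 0.243183, -0.3329)–(-1.2644, 0, -0.3329)  len=0.2632
  (v10,v12,v11) [--+] → (-0.994817, -0.650917, -0.3329)–(-1.2644, 0, -0.3329)  len=0.7045
  (v11,v12,v13) [+-+] → (-0.994817, -0.650917, -0.3329)–(-0.8941, -0.8941, -0.3329)  len=0.2632
  (v12,v14,v13) [--+] → (-0.243183, -1.16368, -0.3329)–(-0.8941, -0.8941, -0.3329)  len=0.7045
  (v13,v14,v15) [+-+] → (-0.243183, -1.16368, -0.3329)–(0, -1.2644, -0.3329)  len=0.2632
  (v14,v16,v15) [--+] → (0.650917, -0.994817, -0.3329)–(0, -1.2644, -0.3329)  len=0.7045
  (v15,v16,v17) [+-+] → (0.650917, -0.994817, -0.3329)–(0.8941, -0.8941, -0.3329)  len=0.2632
  (v16,v1,v17) [--+] → (1.16368, -0.243183, -0.3329)–(0.8941, -0.8941, -0.3329)  len=0.7045
  (v17,v1,v2) [+-+] → (1.16368, -0.243183, -0.3329)–(1.2644, 0, -0.3329)  len=0.2632

Chained into 1 loop(s):
  loop 1: 16 segments, perimeter = 7.7420
Total perimeter = 7.742

loops=1 perimeter=7.742


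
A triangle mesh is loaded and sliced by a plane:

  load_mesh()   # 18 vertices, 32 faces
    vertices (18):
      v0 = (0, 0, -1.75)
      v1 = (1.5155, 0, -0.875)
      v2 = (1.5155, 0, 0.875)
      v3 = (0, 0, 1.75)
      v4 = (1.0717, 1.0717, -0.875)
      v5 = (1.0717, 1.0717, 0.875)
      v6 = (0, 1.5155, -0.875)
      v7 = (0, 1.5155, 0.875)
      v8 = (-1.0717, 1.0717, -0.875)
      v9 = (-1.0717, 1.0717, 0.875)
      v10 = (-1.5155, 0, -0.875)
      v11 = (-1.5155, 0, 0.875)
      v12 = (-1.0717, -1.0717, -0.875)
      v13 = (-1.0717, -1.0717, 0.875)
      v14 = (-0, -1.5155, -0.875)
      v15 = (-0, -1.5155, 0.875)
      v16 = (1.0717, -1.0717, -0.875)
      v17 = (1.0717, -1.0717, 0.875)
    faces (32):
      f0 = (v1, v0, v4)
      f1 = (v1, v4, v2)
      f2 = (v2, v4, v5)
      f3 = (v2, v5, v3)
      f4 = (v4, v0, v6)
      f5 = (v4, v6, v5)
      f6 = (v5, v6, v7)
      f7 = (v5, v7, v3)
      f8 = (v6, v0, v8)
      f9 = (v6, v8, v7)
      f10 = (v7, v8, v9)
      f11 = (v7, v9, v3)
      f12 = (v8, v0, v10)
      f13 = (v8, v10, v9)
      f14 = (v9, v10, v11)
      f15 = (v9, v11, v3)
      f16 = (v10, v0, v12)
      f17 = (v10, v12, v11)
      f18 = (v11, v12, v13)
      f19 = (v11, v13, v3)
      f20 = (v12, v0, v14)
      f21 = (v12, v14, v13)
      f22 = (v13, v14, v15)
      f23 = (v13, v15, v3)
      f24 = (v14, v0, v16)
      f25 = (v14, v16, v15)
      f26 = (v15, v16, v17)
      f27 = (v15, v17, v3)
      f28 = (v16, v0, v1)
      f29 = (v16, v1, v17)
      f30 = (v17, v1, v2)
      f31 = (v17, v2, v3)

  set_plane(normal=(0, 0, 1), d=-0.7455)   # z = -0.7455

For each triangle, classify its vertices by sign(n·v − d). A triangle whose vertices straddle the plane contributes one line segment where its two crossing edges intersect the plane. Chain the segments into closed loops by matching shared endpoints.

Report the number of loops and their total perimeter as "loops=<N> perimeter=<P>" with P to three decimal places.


loops=1 perimeter=9.280

Straddling triangles (16 of 32):
  (v1,v4,v2) [--+] → (1.10454, 0.992394, -0.7455)–(1.5155, 0, -0.7455)  len=1.0741
  (v2,v4,v5) [+-+] → (1.10454, 0.992394, -0.7455)–(1.0717, 1.0717, -0.7455)  len=0.0858
  (v4,v6,v5) [--+] → (0.0793058, 1.48266, -0.7455)–(1.0717, 1.0717, -0.7455)  len=1.0741
  (v5,v6,v7) [+-+] → (0.0793058, 1.48266, -0.7455)–(0, 1.5155, -0.7455)  len=0.0858
  (v6,v8,v7) [--+] → (-0.992394, 1.10454, -0.7455)–(0, 1.5155, -0.7455)  len=1.0741
  (v7,v8,v9) [+-+] → (-0.992394, 1.10454, -0.7455)–(-1.0717, 1.0717, -0.7455)  len=0.0858
  (v8,v10,v9) [--+] → (-1.48266, 0.0793058, -0.7455)–(-1.0717, 1.0717, -0.7455)  len=1.0741
  (v9,v10,v11) [+-+] → (-1.48266, 0.0793058, -0.7455)–(-1.5155, 0, -0.7455)  len=0.0858
  (v10,v12,v11) [--+] → (-1.10454, -0.992394, -0.7455)–(-1.5155, 0, -0.7455)  len=1.0741
  (v11,v12,v13) [+-+] → (-1.10454, -0.992394, -0.7455)–(-1.0717, -1.0717, -0.7455)  len=0.0858
  (v12,v14,v13) [--+] → (-0.0793058, -1.48266, -0.7455)–(-1.0717, -1.0717, -0.7455)  len=1.0741
  (v13,v14,v15) [+-+] → (-0.0793058, -1.48266, -0.7455)–(0, -1.5155, -0.7455)  len=0.0858
  (v14,v16,v15) [--+] → (0.992394, -1.10454, -0.7455)–(0, -1.5155, -0.7455)  len=1.0741
  (v15,v16,v17) [+-+] → (0.992394, -1.10454, -0.7455)–(1.0717, -1.0717, -0.7455)  len=0.0858
  (v16,v1,v17) [--+] → (1.48266, -0.0793058, -0.7455)–(1.0717, -1.0717, -0.7455)  len=1.0741
  (v17,v1,v2) [+-+] → (1.48266, -0.0793058, -0.7455)–(1.5155, 0, -0.7455)  len=0.0858

Chained into 1 loop(s):
  loop 1: 16 segments, perimeter = 9.2797
Total perimeter = 9.280


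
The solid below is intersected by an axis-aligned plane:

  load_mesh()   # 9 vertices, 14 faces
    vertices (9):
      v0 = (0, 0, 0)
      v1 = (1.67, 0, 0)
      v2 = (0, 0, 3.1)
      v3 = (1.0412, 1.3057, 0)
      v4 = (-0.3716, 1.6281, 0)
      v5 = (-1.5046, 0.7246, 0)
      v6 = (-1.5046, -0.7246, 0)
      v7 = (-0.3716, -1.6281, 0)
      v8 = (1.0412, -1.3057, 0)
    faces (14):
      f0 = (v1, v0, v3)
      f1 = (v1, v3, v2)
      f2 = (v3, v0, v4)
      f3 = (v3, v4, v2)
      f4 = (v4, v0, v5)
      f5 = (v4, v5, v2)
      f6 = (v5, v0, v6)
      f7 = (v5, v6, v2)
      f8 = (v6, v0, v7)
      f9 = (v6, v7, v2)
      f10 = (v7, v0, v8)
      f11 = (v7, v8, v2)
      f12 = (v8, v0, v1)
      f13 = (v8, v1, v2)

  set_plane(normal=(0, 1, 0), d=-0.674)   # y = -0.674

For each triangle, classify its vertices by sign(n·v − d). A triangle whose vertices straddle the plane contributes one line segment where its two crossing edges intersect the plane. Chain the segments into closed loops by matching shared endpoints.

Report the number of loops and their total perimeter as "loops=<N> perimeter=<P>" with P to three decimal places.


Straddling triangles (8 of 14):
  (v5,v0,v6) [++-] → (-1.39953, -0.674, 0)–(-1.5046, -0.674, 0)  len=0.1051
  (v5,v6,v2) [+-+] → (-1.5046, -0.674, 0)–(-1.39953, -0.674, 0.216478)  len=0.2406
  (v6,v0,v7) [-+-] → (-1.39953, -0.674, 0)–(-0.153835, -0.674, 0)  len=1.2457
  (v6,v7,v2) [--+] → (-0.153835, -0.674, 1.81666)–(-1.39953, -0.674, 0.216478)  len=2.0279
  (v7,v0,v8) [-+-] → (-0.153835, -0.674, 0)–(0.537466, -0.674, 0)  len=0.6913
  (v7,v8,v2) [--+] → (0.537466, -0.674, 1.49979)–(-0.153835, -0.674, 1.81666)  len=0.7605
  (v8,v0,v1) [-++] → (0.537466, -0.674, 0)–(1.34541, -0.674, 0)  len=0.8079
  (v8,v1,v2) [-++] → (1.34541, -0.674, 0)–(0.537466, -0.674, 1.49979)  len=1.7036

Chained into 1 loop(s):
  loop 1: 8 segments, perimeter = 7.5826
Total perimeter = 7.583

loops=1 perimeter=7.583


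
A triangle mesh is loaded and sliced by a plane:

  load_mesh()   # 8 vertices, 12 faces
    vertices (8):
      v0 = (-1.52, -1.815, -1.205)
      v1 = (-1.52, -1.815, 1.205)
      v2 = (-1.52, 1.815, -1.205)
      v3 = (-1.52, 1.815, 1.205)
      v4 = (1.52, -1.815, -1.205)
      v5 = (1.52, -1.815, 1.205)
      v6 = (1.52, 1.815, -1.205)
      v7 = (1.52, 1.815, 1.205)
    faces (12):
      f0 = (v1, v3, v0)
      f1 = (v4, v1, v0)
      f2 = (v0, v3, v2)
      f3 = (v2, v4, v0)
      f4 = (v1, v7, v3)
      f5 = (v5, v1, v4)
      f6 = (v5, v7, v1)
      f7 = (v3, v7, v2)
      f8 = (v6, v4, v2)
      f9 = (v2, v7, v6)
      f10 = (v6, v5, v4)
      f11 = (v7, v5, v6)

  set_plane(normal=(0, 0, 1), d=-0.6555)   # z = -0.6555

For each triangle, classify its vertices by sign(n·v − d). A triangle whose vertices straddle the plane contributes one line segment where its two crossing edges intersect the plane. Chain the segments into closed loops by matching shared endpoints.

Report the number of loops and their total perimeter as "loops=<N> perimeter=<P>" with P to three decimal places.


loops=1 perimeter=13.340

Straddling triangles (8 of 12):
  (v1,v3,v0) [++-] → (-1.52, -0.98733, -0.6555)–(-1.52, -1.815, -0.6555)  len=0.8277
  (v4,v1,v0) [-+-] → (0.826855, -1.815, -0.6555)–(-1.52, -1.815, -0.6555)  len=2.3469
  (v0,v3,v2) [-+-] → (-1.52, -0.98733, -0.6555)–(-1.52, 1.815, -0.6555)  len=2.8023
  (v5,v1,v4) [++-] → (0.826855, -1.815, -0.6555)–(1.52, -1.815, -0.6555)  len=0.6931
  (v3,v7,v2) [++-] → (-0.826855, 1.815, -0.6555)–(-1.52, 1.815, -0.6555)  len=0.6931
  (v2,v7,v6) [-+-] → (-0.826855, 1.815, -0.6555)–(1.52, 1.815, -0.6555)  len=2.3469
  (v6,v5,v4) [-+-] → (1.52, 0.98733, -0.6555)–(1.52, -1.815, -0.6555)  len=2.8023
  (v7,v5,v6) [++-] → (1.52, 0.98733, -0.6555)–(1.52, 1.815, -0.6555)  len=0.8277

Chained into 1 loop(s):
  loop 1: 8 segments, perimeter = 13.3400
Total perimeter = 13.340


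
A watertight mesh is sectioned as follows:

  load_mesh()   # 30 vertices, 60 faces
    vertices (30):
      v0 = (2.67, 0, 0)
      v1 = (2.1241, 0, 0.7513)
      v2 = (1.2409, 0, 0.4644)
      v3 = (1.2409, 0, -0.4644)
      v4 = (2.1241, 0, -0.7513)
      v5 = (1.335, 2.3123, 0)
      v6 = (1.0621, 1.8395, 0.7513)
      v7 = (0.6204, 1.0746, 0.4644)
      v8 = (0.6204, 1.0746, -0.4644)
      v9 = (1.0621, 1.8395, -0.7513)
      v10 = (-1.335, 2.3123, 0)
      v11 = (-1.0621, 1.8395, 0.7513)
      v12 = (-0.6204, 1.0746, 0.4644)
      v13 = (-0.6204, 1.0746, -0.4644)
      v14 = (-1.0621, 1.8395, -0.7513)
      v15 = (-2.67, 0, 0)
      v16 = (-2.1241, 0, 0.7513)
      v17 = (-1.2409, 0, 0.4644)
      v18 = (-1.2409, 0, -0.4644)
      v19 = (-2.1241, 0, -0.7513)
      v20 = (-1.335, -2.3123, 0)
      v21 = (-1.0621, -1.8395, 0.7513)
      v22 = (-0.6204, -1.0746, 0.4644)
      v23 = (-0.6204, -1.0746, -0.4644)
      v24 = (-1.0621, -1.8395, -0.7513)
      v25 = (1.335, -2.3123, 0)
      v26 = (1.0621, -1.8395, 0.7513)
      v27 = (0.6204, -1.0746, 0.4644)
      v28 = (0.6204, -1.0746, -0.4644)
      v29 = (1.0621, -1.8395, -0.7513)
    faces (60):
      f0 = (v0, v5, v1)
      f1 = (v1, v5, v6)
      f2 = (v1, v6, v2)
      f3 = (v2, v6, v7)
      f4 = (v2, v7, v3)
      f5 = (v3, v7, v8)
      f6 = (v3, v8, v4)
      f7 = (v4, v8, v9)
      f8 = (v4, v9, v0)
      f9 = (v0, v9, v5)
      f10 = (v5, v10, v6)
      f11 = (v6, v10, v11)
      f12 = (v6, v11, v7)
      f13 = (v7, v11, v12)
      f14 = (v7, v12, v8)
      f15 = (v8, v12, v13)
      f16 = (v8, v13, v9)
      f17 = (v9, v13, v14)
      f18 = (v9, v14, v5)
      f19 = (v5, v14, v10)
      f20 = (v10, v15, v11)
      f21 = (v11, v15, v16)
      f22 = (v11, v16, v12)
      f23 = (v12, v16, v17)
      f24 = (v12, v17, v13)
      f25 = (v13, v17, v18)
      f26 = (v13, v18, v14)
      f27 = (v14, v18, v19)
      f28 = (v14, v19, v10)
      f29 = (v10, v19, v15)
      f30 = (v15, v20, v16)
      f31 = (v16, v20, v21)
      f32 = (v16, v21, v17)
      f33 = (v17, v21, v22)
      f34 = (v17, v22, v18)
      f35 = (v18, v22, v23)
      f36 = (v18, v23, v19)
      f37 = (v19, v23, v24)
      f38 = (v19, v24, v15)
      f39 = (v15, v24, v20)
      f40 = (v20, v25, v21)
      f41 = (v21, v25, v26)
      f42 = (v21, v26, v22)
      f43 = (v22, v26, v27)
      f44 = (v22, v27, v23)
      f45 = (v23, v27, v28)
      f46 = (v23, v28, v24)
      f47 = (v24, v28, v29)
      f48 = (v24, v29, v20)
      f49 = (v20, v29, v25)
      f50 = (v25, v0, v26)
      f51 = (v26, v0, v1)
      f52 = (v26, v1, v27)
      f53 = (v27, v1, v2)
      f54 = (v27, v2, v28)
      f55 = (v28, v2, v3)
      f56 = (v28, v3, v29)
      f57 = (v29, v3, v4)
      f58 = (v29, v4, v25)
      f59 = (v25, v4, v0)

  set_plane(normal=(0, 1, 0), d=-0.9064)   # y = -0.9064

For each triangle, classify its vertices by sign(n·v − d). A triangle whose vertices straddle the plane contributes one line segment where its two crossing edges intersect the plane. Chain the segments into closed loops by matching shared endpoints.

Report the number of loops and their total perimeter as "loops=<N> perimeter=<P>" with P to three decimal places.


loops=2 perimeter=9.287

Straddling triangles (20 of 60):
  (v15,v20,v16) [+-+] → (-2.14669, -0.9064, 0)–(-1.81478, -0.9064, 0.456797)  len=0.5647
  (v16,v20,v21) [+--] → (-1.81478, -0.9064, 0.456797)–(-1.60081, -0.9064, 0.7513)  len=0.3640
  (v16,v21,v17) [+-+] → (-1.60081, -0.9064, 0.7513)–(-1.1528, -0.9064, 0.605768)  len=0.4711
  (v17,v21,v22) [+--] → (-1.1528, -0.9064, 0.605768)–(-0.717523, -0.9064, 0.4644)  len=0.4577
  (v17,v22,v18) [+-+] → (-0.717523, -0.9064, 0.4644)–(-0.717523, -0.9064, 0.319021)  len=0.1454
  (v18,v22,v23) [+--] → (-0.717523, -0.9064, 0.319021)–(-0.717523, -0.9064, -0.4644)  len=0.7834
  (v18,v23,v19) [+-+] → (-0.717523, -0.9064, -0.4644)–(-0.855764, -0.9064, -0.509307)  len=0.1454
  (v19,v23,v24) [+--] → (-0.855764, -0.9064, -0.509307)–(-1.60081, -0.9064, -0.7513)  len=0.7834
  (v19,v24,v15) [+-+] → (-1.60081, -0.9064, -0.7513)–(-1.87772, -0.9064, -0.370198)  len=0.4711
  (v15,v24,v20) [+--] → (-1.87772, -0.9064, -0.370198)–(-2.14669, -0.9064, 0)  len=0.4576
  (v25,v0,v26) [-+-] → (2.14669, -0.9064, 0)–(1.87772, -0.9064, 0.370198)  len=0.4576
  (v26,v0,v1) [-++] → (1.87772, -0.9064, 0.370198)–(1.60081, -0.9064, 0.7513)  len=0.4711
  (v26,v1,v27) [-+-] → (1.60081, -0.9064, 0.7513)–(0.855764, -0.9064, 0.509307)  len=0.7834
  (v27,v1,v2) [-++] → (0.855764, -0.9064, 0.509307)–(0.717523, -0.9064, 0.4644)  len=0.1454
  (v27,v2,v28) [-+-] → (0.717523, -0.9064, 0.4644)–(0.717523, -0.9064, -0.319021)  len=0.7834
  (v28,v2,v3) [-++] → (0.717523, -0.9064, -0.319021)–(0.717523, -0.9064, -0.4644)  len=0.1454
  (v28,v3,v29) [-+-] → (0.717523, -0.9064, -0.4644)–(1.1528, -0.9064, -0.605768)  len=0.4577
  (v29,v3,v4) [-++] → (1.1528, -0.9064, -0.605768)–(1.60081, -0.9064, -0.7513)  len=0.4711
  (v29,v4,v25) [-+-] → (1.60081, -0.9064, -0.7513)–(1.81478, -0.9064, -0.456797)  len=0.3640
  (v25,v4,v0) [-++] → (1.81478, -0.9064, -0.456797)–(2.14669, -0.9064, 0)  len=0.5647

Chained into 2 loop(s):
  loop 1: 10 segments, perimeter = 4.6436
  loop 2: 10 segments, perimeter = 4.6436
Total perimeter = 9.287


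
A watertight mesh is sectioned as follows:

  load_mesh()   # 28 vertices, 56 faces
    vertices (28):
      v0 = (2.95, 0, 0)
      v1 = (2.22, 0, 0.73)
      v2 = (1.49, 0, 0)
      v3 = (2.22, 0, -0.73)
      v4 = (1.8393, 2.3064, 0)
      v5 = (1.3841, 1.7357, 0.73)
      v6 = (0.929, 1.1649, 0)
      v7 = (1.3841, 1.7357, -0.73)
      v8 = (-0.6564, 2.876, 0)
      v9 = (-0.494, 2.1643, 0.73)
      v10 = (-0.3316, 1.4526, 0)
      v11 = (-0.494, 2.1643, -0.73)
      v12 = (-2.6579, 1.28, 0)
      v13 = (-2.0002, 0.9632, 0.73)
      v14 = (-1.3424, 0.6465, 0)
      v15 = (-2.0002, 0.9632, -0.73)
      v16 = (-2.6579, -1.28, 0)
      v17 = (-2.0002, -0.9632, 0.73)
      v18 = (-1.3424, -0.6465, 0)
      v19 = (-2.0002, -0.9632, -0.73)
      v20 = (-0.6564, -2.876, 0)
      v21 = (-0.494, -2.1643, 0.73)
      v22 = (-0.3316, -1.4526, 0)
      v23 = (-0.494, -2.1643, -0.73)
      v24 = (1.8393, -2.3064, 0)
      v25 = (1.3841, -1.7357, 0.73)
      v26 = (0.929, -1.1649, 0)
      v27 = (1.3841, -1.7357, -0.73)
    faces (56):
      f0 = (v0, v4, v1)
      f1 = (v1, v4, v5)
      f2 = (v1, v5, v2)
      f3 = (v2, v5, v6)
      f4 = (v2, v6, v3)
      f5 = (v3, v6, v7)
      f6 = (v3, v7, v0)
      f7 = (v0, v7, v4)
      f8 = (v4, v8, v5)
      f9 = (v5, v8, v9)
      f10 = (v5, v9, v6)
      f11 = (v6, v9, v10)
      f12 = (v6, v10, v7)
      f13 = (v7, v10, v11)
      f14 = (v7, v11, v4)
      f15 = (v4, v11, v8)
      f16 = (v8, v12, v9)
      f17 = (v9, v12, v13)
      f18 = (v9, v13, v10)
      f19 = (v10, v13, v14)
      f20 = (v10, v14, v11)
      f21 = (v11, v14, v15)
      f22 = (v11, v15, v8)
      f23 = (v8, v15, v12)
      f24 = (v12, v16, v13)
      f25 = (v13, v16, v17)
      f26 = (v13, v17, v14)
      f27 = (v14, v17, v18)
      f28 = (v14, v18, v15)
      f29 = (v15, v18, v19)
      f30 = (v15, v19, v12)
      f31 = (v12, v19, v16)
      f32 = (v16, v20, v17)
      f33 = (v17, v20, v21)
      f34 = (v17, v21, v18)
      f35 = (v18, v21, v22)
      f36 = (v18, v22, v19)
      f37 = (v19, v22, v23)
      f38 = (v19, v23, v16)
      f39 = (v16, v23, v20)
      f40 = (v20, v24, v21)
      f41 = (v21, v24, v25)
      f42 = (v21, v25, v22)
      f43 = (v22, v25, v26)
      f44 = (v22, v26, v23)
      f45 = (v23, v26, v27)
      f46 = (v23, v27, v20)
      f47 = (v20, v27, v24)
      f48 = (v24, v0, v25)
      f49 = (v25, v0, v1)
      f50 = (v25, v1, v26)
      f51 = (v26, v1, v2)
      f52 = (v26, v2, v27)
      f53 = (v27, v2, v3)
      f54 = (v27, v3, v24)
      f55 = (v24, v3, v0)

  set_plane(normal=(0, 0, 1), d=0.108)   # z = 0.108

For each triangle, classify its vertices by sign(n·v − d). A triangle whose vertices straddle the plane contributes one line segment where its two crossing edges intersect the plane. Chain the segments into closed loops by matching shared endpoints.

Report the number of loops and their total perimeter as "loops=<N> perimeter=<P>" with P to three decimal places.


loops=2 perimeter=26.970

Straddling triangles (28 of 56):
  (v0,v4,v1) [--+] → (1.89562, 1.96518, 0.108)–(2.842, 0, 0.108)  len=2.1812
  (v1,v4,v5) [+-+] → (1.89562, 1.96518, 0.108)–(1.77196, 2.22197, 0.108)  len=0.2850
  (v1,v5,v2) [++-] → (1.47433, 0.256788, 0.108)–(1.598, 0, 0.108)  len=0.2850
  (v2,v5,v6) [-+-] → (1.47433, 0.256788, 0.108)–(0.99633, 1.24935, 0.108)  len=1.1017
  (v4,v8,v5) [--+] → (-0.354518, 2.7073, 0.108)–(1.77196, 2.22197, 0.108)  len=2.1812
  (v5,v8,v9) [+-+] → (-0.354518, 2.7073, 0.108)–(-0.632374, 2.77071, 0.108)  len=0.2850
  (v5,v9,v6) [++-] → (0.718474, 1.31276, 0.108)–(0.99633, 1.24935, 0.108)  len=0.2850
  (v6,v9,v10) [-+-] → (0.718474, 1.31276, 0.108)–(-0.355626, 1.55789, 0.108)  len=1.1017
  (v8,v12,v9) [--+] → (-2.33776, 1.41083, 0.108)–(-0.632374, 2.77071, 0.108)  len=2.1812
  (v9,v12,v13) [+-+] → (-2.33776, 1.41083, 0.108)–(-2.5606, 1.23313, 0.108)  len=0.2850
  (v9,v13,v10) [++-] → (-0.578461, 1.3802, 0.108)–(-0.355626, 1.55789, 0.108)  len=0.2850
  (v10,v13,v14) [-+-] → (-0.578461, 1.3802, 0.108)–(-1.43972, 0.693354, 0.108)  len=1.1016
  (v12,v16,v13) [--+] → (-2.5606, -0.948129, 0.108)–(-2.5606, 1.23313, 0.108)  len=2.1813
  (v13,v16,v17) [+-+] → (-2.5606, -0.948129, 0.108)–(-2.5606, -1.23313, 0.108)  len=0.2850
  (v13,v17,v14) [++-] → (-1.43972, 0.408353, 0.108)–(-1.43972, 0.693354, 0.108)  len=0.2850
  (v14,v17,v18) [-+-] → (-1.43972, 0.408353, 0.108)–(-1.43972, -0.693354, 0.108)  len=1.1017
  (v16,v20,v17) [--+] → (-0.855209, -2.59301, 0.108)–(-2.5606, -1.23313, 0.108)  len=2.1812
  (v17,v20,v21) [+-+] → (-0.855209, -2.59301, 0.108)–(-0.632374, -2.77071, 0.108)  len=0.2850
  (v17,v21,v18) [++-] → (-1.21688, -0.871051, 0.108)–(-1.43972, -0.693354, 0.108)  len=0.2850
  (v18,v21,v22) [-+-] → (-1.21688, -0.871051, 0.108)–(-0.355626, -1.55789, 0.108)  len=1.1016
  (v20,v24,v21) [--+] → (1.4941, -2.28538, 0.108)–(-0.632374, -2.77071, 0.108)  len=2.1812
  (v21,v24,v25) [+-+] → (1.4941, -2.28538, 0.108)–(1.77196, -2.22197, 0.108)  len=0.2850
  (v21,v25,v22) [++-] → (-0.0777704, -1.49448, 0.108)–(-0.355626, -1.55789, 0.108)  len=0.2850
  (v22,v25,v26) [-+-] → (-0.0777704, -1.49448, 0.108)–(0.99633, -1.24935, 0.108)  len=1.1017
  (v24,v0,v25) [--+] → (2.71833, -0.256788, 0.108)–(1.77196, -2.22197, 0.108)  len=2.1812
  (v25,v0,v1) [+-+] → (2.71833, -0.256788, 0.108)–(2.842, 0, 0.108)  len=0.2850
  (v25,v1,v26) [++-] → (1.12, -0.992559, 0.108)–(0.99633, -1.24935, 0.108)  len=0.2850
  (v26,v1,v2) [-+-] → (1.12, -0.992559, 0.108)–(1.598, 0, 0.108)  len=1.1017

Chained into 2 loop(s):
  loop 1: 14 segments, perimeter = 17.2634
  loop 2: 14 segments, perimeter = 9.7067
Total perimeter = 26.970
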